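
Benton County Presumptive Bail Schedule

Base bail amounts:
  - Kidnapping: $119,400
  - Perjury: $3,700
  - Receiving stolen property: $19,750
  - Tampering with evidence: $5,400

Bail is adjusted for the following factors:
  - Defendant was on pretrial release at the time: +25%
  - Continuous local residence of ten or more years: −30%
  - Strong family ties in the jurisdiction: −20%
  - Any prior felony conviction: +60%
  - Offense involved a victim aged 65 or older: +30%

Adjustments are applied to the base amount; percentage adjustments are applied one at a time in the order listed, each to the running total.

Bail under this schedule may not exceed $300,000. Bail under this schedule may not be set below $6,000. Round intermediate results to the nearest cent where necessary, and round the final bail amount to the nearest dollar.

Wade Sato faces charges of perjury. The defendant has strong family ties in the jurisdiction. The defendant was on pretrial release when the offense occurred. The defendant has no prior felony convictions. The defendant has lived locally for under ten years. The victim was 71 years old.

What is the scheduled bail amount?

$6,000

Base amounts from the schedule: perjury $3,700.
Single charge. Combined base = $3,700.
Defendant was on pretrial release at the time (+25%): $3,700 × 1.25 = $4,625.
Strong family ties in the jurisdiction (−20%): $4,625 × 0.8 = $3,700.
Offense involved a victim aged 65 or older (+30%): $3,700 × 1.3 = $4,810.
$4,810 is within the $300,000 maximum.
Result $4,810 is below the minimum of $6,000; bail is set at the minimum $6,000.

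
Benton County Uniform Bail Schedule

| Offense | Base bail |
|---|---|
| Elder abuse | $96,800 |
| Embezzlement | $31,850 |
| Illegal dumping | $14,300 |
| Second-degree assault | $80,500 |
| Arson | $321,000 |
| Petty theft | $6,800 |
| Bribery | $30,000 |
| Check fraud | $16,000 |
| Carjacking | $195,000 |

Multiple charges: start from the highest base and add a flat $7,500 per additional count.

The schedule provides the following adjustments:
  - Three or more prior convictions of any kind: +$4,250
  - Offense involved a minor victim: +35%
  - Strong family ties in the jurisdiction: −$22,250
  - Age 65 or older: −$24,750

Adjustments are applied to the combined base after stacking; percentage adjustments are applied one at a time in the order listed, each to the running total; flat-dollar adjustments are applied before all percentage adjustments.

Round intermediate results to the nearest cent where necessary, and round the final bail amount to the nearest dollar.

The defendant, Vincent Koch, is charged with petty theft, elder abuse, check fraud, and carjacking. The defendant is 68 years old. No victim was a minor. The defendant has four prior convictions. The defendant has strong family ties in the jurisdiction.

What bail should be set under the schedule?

$174,750

Base amounts from the schedule: petty theft $6,800; elder abuse $96,800; check fraud $16,000; carjacking $195,000.
Stacking rule: highest base plus $7,500 per additional charge. Highest is carjacking at $195,000; 3 additional charges → +$22,500. Combined base = $217,500.
Three or more prior convictions of any kind (+$4,250 flat): $217,500 + $4,250 = $221,750.
Strong family ties in the jurisdiction (−$22,250 flat): $221,750 − $22,250 = $199,500.
Age 65 or older (−$24,750 flat): $199,500 − $24,750 = $174,750.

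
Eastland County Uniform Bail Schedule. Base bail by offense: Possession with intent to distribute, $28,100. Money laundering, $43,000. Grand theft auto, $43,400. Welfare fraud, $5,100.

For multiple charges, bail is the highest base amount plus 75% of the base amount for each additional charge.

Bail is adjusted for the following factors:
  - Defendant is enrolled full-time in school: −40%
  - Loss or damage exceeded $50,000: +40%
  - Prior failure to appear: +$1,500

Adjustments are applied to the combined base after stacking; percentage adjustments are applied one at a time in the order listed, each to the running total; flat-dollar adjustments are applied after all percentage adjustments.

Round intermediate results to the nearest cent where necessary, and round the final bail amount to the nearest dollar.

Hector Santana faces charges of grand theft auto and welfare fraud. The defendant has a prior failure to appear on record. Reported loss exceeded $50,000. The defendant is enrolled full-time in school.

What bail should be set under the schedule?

Base amounts from the schedule: grand theft auto $43,400; welfare fraud $5,100.
Stacking rule: highest base plus 75% of each additional charge. Highest is grand theft auto at $43,400. Additional: $5,100 × 75% = $3,825. Combined base = $43,400 + $3,825 = $47,225.
Defendant is enrolled full-time in school (−40%): $47,225 × 0.6 = $28,335.
Loss or damage exceeded $50,000 (+40%): $28,335 × 1.4 = $39,669.
Prior failure to appear (+$1,500 flat): $39,669 + $1,500 = $41,169.

$41,169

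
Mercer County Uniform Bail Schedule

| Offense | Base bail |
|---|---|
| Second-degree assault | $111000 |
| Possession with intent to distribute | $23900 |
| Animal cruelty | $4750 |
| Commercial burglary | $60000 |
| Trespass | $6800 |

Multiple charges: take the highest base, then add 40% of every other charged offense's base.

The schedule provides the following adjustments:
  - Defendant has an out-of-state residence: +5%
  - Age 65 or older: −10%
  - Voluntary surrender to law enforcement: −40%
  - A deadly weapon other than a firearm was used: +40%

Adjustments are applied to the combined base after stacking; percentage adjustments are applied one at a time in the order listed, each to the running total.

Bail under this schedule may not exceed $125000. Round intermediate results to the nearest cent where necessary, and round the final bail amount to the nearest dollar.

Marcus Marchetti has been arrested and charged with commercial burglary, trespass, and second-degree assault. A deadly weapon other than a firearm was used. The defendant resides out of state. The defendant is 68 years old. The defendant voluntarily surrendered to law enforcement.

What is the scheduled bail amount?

Base amounts from the schedule: commercial burglary $60000; trespass $6800; second-degree assault $111000.
Stacking rule: highest base plus 40% of each additional charge. Highest is second-degree assault at $111000. Additional: $60000 × 40% = $24000; $6800 × 40% = $2720. Combined base = $111000 + $26720 = $137720.
Defendant has an out-of-state residence (+5%): $137720 × 1.05 = $144606.
Age 65 or older (−10%): $144606 × 0.9 = $130145.40.
Voluntary surrender to law enforcement (−40%): $130145.40 × 0.6 = $78087.24.
A deadly weapon other than a firearm was used (+40%): $78087.24 × 1.4 = $109322.14.
$109322.14 is within the $125000 maximum.
Rounded to the nearest dollar: $109322.

$109322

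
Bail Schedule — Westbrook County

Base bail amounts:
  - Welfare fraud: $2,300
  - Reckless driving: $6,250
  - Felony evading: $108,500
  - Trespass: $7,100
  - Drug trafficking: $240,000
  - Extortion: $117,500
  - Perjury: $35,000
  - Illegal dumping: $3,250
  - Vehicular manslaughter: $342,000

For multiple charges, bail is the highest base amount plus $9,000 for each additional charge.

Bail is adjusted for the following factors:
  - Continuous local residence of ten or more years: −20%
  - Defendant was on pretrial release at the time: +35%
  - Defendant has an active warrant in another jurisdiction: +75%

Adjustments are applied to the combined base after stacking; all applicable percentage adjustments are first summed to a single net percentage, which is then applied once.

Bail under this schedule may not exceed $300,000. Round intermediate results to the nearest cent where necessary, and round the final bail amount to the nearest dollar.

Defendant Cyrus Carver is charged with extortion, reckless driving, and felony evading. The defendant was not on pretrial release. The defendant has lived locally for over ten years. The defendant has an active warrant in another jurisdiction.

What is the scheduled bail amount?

Base amounts from the schedule: extortion $117,500; reckless driving $6,250; felony evading $108,500.
Stacking rule: highest base plus $9,000 per additional charge. Highest is extortion at $117,500; 2 additional charges → +$18,000. Combined base = $135,500.
Net percentage adjustment: −20% +75% = +55%. $135,500 × 1.55 = $210,025.
$210,025 is within the $300,000 maximum.

$210,025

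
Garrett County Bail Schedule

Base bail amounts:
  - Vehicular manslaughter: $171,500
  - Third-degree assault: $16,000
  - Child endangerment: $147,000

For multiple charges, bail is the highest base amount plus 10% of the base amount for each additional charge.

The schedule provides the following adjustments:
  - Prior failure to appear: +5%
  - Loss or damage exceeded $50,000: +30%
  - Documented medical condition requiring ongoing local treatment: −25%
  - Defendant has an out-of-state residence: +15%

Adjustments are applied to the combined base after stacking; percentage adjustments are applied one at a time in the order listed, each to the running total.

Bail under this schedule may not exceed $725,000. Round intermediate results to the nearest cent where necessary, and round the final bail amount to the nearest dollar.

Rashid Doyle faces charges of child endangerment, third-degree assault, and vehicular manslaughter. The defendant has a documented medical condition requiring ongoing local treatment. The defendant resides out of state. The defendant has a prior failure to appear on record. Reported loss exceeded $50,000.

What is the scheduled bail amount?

$221,099

Base amounts from the schedule: child endangerment $147,000; third-degree assault $16,000; vehicular manslaughter $171,500.
Stacking rule: highest base plus 10% of each additional charge. Highest is vehicular manslaughter at $171,500. Additional: $147,000 × 10% = $14,700; $16,000 × 10% = $1,600. Combined base = $171,500 + $16,300 = $187,800.
Prior failure to appear (+5%): $187,800 × 1.05 = $197,190.
Loss or damage exceeded $50,000 (+30%): $197,190 × 1.3 = $256,347.
Documented medical condition requiring ongoing local treatment (−25%): $256,347 × 0.75 = $192,260.25.
Defendant has an out-of-state residence (+15%): $192,260.25 × 1.15 = $221,099.29.
$221,099.29 is within the $725,000 maximum.
Rounded to the nearest dollar: $221,099.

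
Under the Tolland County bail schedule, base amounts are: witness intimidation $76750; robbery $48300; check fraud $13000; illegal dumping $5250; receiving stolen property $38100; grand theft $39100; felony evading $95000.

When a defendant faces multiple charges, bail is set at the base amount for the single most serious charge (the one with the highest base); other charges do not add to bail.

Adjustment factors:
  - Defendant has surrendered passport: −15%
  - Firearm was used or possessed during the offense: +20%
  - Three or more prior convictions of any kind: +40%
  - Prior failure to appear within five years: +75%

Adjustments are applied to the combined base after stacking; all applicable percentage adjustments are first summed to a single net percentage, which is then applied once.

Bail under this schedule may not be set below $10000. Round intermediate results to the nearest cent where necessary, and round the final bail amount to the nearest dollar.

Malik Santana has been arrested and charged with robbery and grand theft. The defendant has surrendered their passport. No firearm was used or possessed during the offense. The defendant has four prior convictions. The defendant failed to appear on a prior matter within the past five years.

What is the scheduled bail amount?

Base amounts from the schedule: robbery $48300; grand theft $39100.
Stacking rule: use the highest base only. Highest is robbery at $48300. Combined base = $48300.
Net percentage adjustment: −15% +40% +75% = +100%. $48300 × 2 = $96600.
$96600 is at or above the $10000 minimum.

$96600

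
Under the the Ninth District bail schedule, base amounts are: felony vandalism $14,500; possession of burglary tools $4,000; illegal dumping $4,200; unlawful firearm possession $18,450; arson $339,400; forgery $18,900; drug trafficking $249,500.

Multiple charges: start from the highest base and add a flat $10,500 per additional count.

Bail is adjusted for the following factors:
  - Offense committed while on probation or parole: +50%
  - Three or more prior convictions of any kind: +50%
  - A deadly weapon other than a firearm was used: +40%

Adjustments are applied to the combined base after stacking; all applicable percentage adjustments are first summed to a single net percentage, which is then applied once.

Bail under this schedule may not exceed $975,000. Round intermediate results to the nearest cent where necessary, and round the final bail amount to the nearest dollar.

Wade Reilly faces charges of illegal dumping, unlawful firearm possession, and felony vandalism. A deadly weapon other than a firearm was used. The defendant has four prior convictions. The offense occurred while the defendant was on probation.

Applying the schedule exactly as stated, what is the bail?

$94,680

Base amounts from the schedule: illegal dumping $4,200; unlawful firearm possession $18,450; felony vandalism $14,500.
Stacking rule: highest base plus $10,500 per additional charge. Highest is unlawful firearm possession at $18,450; 2 additional charges → +$21,000. Combined base = $39,450.
Net percentage adjustment: +50% +50% +40% = +140%. $39,450 × 2.4 = $94,680.
$94,680 is within the $975,000 maximum.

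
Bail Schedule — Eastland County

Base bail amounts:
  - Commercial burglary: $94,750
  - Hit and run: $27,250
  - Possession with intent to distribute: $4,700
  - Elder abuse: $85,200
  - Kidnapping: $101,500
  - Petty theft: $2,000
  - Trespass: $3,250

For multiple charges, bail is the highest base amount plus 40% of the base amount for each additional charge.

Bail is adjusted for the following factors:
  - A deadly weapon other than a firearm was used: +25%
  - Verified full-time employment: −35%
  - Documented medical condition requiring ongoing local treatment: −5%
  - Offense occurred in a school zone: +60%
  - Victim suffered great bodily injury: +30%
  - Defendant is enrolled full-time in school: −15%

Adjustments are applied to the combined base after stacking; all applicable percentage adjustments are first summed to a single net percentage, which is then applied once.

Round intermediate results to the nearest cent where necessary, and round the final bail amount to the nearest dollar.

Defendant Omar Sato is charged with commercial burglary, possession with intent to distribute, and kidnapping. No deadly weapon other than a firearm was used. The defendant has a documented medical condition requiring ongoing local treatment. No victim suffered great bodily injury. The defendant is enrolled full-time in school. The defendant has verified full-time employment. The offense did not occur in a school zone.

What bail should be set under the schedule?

Base amounts from the schedule: commercial burglary $94,750; possession with intent to distribute $4,700; kidnapping $101,500.
Stacking rule: highest base plus 40% of each additional charge. Highest is kidnapping at $101,500. Additional: $94,750 × 40% = $37,900; $4,700 × 40% = $1,880. Combined base = $101,500 + $39,780 = $141,280.
Net percentage adjustment: −35% −5% −15% = −55%. $141,280 × 0.45 = $63,576.

$63,576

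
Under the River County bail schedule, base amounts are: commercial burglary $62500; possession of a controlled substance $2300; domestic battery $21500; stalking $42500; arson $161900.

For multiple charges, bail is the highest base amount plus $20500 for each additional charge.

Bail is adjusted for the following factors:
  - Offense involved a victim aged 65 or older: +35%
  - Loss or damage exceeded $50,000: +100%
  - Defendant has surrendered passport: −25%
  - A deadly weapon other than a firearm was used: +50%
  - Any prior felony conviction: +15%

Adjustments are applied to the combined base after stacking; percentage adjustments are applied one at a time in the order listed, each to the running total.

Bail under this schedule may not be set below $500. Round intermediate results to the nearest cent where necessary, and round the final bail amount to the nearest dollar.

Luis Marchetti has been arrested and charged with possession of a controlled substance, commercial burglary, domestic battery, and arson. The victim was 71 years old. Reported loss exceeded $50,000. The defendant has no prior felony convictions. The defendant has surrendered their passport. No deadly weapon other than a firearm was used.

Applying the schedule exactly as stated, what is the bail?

Base amounts from the schedule: possession of a controlled substance $2300; commercial burglary $62500; domestic battery $21500; arson $161900.
Stacking rule: highest base plus $20500 per additional charge. Highest is arson at $161900; 3 additional charges → +$61500. Combined base = $223400.
Offense involved a victim aged 65 or older (+35%): $223400 × 1.35 = $301590.
Loss or damage exceeded $50,000 (+100%): $301590 × 2 = $603180.
Defendant has surrendered passport (−25%): $603180 × 0.75 = $452385.
$452385 is at or above the $500 minimum.

$452385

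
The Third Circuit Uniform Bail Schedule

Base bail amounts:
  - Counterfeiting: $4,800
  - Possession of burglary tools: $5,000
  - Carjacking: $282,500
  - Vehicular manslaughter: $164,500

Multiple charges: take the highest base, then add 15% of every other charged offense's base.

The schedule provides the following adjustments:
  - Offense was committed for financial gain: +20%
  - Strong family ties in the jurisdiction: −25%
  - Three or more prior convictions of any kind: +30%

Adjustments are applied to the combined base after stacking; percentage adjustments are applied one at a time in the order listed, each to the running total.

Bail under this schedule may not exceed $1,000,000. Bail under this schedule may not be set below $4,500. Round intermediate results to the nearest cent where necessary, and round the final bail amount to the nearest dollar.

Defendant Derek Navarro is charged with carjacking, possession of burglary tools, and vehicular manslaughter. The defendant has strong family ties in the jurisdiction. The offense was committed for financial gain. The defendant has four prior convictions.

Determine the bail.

$360,272

Base amounts from the schedule: carjacking $282,500; possession of burglary tools $5,000; vehicular manslaughter $164,500.
Stacking rule: highest base plus 15% of each additional charge. Highest is carjacking at $282,500. Additional: $5,000 × 15% = $750; $164,500 × 15% = $24,675. Combined base = $282,500 + $25,425 = $307,925.
Offense was committed for financial gain (+20%): $307,925 × 1.2 = $369,510.
Strong family ties in the jurisdiction (−25%): $369,510 × 0.75 = $277,132.50.
Three or more prior convictions of any kind (+30%): $277,132.50 × 1.3 = $360,272.25.
$360,272.25 is within the $1,000,000 maximum.
$360,272.25 is at or above the $4,500 minimum.
Rounded to the nearest dollar: $360,272.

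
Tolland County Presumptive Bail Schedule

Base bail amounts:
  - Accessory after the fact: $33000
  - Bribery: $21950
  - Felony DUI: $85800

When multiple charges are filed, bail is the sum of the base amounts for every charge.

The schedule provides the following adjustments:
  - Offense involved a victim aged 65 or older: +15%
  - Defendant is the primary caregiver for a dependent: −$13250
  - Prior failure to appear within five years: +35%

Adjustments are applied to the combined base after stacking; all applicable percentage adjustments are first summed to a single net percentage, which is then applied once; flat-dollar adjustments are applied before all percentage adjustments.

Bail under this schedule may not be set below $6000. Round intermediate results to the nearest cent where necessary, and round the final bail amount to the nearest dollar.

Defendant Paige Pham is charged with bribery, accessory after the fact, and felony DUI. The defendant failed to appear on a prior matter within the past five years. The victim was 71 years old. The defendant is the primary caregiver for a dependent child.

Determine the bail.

$191250

Base amounts from the schedule: bribery $21950; accessory after the fact $33000; felony DUI $85800.
Stacking rule: sum of all bases. $21950 + $33000 + $85800 = $140750.
Defendant is the primary caregiver for a dependent (−$13250 flat): $140750 − $13250 = $127500.
Net percentage adjustment: +15% +35% = +50%. $127500 × 1.5 = $191250.
$191250 is at or above the $6000 minimum.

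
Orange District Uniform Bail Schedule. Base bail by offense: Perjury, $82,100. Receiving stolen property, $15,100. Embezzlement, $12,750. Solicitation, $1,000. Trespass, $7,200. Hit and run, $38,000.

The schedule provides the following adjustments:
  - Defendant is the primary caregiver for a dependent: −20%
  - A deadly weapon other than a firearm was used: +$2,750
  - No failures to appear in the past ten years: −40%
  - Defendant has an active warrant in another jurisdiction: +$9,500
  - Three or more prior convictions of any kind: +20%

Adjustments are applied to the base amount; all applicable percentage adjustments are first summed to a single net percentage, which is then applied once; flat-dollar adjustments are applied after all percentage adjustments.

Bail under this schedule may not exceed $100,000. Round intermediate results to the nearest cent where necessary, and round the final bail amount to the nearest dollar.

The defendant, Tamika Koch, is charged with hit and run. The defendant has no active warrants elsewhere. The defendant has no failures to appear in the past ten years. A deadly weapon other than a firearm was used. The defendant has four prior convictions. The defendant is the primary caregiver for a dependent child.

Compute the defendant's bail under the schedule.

Base amounts from the schedule: hit and run $38,000.
Single charge. Combined base = $38,000.
Net percentage adjustment: −20% −40% +20% = −40%. $38,000 × 0.6 = $22,800.
A deadly weapon other than a firearm was used (+$2,750 flat): $22,800 + $2,750 = $25,550.
$25,550 is within the $100,000 maximum.

$25,550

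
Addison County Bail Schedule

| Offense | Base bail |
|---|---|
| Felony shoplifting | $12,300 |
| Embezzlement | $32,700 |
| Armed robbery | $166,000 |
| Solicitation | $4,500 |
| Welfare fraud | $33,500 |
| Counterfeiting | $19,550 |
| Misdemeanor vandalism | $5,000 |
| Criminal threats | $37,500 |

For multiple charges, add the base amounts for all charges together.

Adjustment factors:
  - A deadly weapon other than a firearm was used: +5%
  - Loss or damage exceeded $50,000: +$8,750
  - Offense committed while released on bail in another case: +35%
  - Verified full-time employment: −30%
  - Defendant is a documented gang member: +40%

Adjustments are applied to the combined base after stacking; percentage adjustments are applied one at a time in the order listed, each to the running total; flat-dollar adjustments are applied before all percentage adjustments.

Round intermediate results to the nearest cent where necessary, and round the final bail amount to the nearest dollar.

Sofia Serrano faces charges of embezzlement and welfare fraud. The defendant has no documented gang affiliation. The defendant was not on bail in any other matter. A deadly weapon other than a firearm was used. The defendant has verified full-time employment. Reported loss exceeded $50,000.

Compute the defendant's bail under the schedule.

Base amounts from the schedule: embezzlement $32,700; welfare fraud $33,500.
Stacking rule: sum of all bases. $32,700 + $33,500 = $66,200.
Loss or damage exceeded $50,000 (+$8,750 flat): $66,200 + $8,750 = $74,950.
A deadly weapon other than a firearm was used (+5%): $74,950 × 1.05 = $78,697.50.
Verified full-time employment (−30%): $78,697.50 × 0.7 = $55,088.25.
Rounded to the nearest dollar: $55,088.

$55,088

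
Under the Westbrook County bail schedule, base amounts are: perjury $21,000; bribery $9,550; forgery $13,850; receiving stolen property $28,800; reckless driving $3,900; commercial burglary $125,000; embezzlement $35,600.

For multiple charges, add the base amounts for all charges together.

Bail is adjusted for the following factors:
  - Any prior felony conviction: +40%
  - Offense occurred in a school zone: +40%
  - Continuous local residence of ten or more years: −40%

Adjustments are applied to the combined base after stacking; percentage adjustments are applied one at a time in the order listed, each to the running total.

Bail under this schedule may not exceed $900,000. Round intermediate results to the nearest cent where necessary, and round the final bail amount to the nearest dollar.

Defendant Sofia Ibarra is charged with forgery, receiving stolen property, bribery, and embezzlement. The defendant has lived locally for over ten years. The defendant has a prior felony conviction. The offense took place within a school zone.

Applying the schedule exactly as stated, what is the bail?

$103,253

Base amounts from the schedule: forgery $13,850; receiving stolen property $28,800; bribery $9,550; embezzlement $35,600.
Stacking rule: sum of all bases. $13,850 + $28,800 + $9,550 + $35,600 = $87,800.
Any prior felony conviction (+40%): $87,800 × 1.4 = $122,920.
Offense occurred in a school zone (+40%): $122,920 × 1.4 = $172,088.
Continuous local residence of ten or more years (−40%): $172,088 × 0.6 = $103,252.80.
$103,252.80 is within the $900,000 maximum.
Rounded to the nearest dollar: $103,253.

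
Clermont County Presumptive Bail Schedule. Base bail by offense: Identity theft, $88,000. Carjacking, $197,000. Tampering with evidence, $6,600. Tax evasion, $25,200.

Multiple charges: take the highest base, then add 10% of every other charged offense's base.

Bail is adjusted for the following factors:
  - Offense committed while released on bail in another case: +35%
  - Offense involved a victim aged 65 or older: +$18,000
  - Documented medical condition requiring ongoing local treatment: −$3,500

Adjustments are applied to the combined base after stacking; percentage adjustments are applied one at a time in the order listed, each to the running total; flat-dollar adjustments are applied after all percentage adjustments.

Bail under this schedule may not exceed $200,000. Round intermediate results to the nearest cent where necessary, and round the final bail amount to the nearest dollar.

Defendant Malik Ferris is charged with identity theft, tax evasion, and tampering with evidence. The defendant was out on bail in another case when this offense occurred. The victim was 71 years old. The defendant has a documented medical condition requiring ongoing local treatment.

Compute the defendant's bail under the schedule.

Base amounts from the schedule: identity theft $88,000; tax evasion $25,200; tampering with evidence $6,600.
Stacking rule: highest base plus 10% of each additional charge. Highest is identity theft at $88,000. Additional: $25,200 × 10% = $2,520; $6,600 × 10% = $660. Combined base = $88,000 + $3,180 = $91,180.
Offense committed while released on bail in another case (+35%): $91,180 × 1.35 = $123,093.
Offense involved a victim aged 65 or older (+$18,000 flat): $123,093 + $18,000 = $141,093.
Documented medical condition requiring ongoing local treatment (−$3,500 flat): $141,093 − $3,500 = $137,593.
$137,593 is within the $200,000 maximum.

$137,593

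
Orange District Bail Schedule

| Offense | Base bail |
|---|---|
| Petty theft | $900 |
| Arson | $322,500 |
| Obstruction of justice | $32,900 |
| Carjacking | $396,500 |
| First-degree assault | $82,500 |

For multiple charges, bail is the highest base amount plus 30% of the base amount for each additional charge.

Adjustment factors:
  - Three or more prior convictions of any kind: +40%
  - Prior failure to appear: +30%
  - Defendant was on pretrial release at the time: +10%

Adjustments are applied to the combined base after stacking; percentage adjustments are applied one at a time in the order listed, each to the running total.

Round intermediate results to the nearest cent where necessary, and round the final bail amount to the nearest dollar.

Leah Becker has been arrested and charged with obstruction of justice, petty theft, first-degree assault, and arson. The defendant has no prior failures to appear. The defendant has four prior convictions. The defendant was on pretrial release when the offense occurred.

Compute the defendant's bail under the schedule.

Base amounts from the schedule: obstruction of justice $32,900; petty theft $900; first-degree assault $82,500; arson $322,500.
Stacking rule: highest base plus 30% of each additional charge. Highest is arson at $322,500. Additional: $32,900 × 30% = $9,870; $900 × 30% = $270; $82,500 × 30% = $24,750. Combined base = $322,500 + $34,890 = $357,390.
Three or more prior convictions of any kind (+40%): $357,390 × 1.4 = $500,346.
Defendant was on pretrial release at the time (+10%): $500,346 × 1.1 = $550,380.60.
Rounded to the nearest dollar: $550,381.

$550,381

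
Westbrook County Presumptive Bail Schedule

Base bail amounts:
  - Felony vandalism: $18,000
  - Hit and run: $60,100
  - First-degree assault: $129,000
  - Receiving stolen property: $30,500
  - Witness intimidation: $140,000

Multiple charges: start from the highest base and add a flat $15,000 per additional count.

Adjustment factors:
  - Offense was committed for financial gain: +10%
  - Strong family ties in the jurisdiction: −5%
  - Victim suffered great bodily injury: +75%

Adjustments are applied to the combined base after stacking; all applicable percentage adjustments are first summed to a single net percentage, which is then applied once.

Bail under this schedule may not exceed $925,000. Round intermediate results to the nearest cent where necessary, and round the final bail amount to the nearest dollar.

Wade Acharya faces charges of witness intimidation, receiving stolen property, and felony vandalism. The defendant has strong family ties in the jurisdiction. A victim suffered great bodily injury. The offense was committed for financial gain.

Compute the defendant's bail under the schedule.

$306,000

Base amounts from the schedule: witness intimidation $140,000; receiving stolen property $30,500; felony vandalism $18,000.
Stacking rule: highest base plus $15,000 per additional charge. Highest is witness intimidation at $140,000; 2 additional charges → +$30,000. Combined base = $170,000.
Net percentage adjustment: +10% −5% +75% = +80%. $170,000 × 1.8 = $306,000.
$306,000 is within the $925,000 maximum.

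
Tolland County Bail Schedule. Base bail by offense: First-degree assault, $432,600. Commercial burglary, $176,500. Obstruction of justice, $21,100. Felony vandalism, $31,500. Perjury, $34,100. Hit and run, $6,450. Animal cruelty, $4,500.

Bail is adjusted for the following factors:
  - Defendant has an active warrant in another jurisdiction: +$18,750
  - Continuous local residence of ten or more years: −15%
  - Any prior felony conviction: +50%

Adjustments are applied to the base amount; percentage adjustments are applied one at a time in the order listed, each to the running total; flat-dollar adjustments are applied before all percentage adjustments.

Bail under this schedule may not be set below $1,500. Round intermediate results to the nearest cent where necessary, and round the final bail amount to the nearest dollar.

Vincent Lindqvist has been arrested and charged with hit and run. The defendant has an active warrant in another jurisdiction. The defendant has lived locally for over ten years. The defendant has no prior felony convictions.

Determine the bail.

Base amounts from the schedule: hit and run $6,450.
Single charge. Combined base = $6,450.
Defendant has an active warrant in another jurisdiction (+$18,750 flat): $6,450 + $18,750 = $25,200.
Continuous local residence of ten or more years (−15%): $25,200 × 0.85 = $21,420.
$21,420 is at or above the $1,500 minimum.

$21,420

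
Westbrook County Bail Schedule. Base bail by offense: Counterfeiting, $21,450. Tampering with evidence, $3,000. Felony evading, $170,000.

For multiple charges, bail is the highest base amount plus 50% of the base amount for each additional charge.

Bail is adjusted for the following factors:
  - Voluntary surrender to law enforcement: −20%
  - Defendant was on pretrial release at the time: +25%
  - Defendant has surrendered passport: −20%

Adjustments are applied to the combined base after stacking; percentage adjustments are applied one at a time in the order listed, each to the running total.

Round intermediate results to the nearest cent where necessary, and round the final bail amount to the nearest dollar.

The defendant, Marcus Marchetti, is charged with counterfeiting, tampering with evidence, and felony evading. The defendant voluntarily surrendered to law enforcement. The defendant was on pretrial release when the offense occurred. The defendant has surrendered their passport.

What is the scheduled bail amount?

Base amounts from the schedule: counterfeiting $21,450; tampering with evidence $3,000; felony evading $170,000.
Stacking rule: highest base plus 50% of each additional charge. Highest is felony evading at $170,000. Additional: $21,450 × 50% = $10,725; $3,000 × 50% = $1,500. Combined base = $170,000 + $12,225 = $182,225.
Voluntary surrender to law enforcement (−20%): $182,225 × 0.8 = $145,780.
Defendant was on pretrial release at the time (+25%): $145,780 × 1.25 = $182,225.
Defendant has surrendered passport (−20%): $182,225 × 0.8 = $145,780.

$145,780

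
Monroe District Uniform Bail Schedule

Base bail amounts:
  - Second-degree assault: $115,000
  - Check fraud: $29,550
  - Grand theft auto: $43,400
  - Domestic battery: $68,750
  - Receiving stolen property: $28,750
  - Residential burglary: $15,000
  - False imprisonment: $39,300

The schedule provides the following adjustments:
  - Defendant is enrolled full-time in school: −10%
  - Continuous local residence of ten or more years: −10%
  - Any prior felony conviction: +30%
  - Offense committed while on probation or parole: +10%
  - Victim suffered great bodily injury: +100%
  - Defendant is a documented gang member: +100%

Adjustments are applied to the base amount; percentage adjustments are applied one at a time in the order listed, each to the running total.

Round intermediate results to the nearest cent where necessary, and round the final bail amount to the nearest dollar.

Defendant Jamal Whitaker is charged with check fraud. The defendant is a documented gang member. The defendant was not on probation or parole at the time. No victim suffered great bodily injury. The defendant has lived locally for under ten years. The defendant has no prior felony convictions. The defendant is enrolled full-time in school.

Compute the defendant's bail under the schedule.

$53,190

Base amounts from the schedule: check fraud $29,550.
Single charge. Combined base = $29,550.
Defendant is enrolled full-time in school (−10%): $29,550 × 0.9 = $26,595.
Defendant is a documented gang member (+100%): $26,595 × 2 = $53,190.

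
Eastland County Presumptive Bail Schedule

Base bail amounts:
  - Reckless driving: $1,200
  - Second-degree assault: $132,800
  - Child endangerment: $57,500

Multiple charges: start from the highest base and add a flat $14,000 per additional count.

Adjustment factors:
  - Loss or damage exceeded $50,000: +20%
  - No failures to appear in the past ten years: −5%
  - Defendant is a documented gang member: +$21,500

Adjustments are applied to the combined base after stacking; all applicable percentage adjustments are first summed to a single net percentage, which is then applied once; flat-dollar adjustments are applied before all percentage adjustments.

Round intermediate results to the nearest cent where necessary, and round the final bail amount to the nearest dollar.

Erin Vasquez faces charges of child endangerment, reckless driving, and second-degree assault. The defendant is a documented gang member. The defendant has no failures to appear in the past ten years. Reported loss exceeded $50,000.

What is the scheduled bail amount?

$209,645

Base amounts from the schedule: child endangerment $57,500; reckless driving $1,200; second-degree assault $132,800.
Stacking rule: highest base plus $14,000 per additional charge. Highest is second-degree assault at $132,800; 2 additional charges → +$28,000. Combined base = $160,800.
Defendant is a documented gang member (+$21,500 flat): $160,800 + $21,500 = $182,300.
Net percentage adjustment: +20% −5% = +15%. $182,300 × 1.15 = $209,645.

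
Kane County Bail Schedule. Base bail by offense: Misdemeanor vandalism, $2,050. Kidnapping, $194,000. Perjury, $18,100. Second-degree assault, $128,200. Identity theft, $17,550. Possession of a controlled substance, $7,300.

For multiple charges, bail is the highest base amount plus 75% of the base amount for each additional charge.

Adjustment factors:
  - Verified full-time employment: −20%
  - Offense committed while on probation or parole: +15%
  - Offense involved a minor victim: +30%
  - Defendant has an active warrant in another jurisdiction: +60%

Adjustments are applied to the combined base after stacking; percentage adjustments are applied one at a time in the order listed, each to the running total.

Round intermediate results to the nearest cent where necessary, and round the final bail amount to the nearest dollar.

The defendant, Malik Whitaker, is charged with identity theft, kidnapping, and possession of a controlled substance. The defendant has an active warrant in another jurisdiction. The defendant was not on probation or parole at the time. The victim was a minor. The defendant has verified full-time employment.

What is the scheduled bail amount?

Base amounts from the schedule: identity theft $17,550; kidnapping $194,000; possession of a controlled substance $7,300.
Stacking rule: highest base plus 75% of each additional charge. Highest is kidnapping at $194,000. Additional: $17,550 × 75% = $13,162.50; $7,300 × 75% = $5,475. Combined base = $194,000 + $18,637.50 = $212,637.50.
Verified full-time employment (−20%): $212,637.50 × 0.8 = $170,110.
Offense involved a minor victim (+30%): $170,110 × 1.3 = $221,143.
Defendant has an active warrant in another jurisdiction (+60%): $221,143 × 1.6 = $353,828.80.
Rounded to the nearest dollar: $353,829.

$353,829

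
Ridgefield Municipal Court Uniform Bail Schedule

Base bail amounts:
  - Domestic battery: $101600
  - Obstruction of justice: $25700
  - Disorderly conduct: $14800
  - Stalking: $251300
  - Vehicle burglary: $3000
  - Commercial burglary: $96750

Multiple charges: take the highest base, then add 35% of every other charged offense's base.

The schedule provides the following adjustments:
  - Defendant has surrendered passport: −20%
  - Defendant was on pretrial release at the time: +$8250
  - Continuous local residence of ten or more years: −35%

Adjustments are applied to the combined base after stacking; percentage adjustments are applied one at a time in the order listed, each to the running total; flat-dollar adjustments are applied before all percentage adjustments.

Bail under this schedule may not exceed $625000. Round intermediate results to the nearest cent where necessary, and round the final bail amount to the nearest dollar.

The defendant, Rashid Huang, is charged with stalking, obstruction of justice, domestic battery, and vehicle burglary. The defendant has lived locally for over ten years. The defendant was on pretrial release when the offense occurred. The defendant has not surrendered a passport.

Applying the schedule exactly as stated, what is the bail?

$198351

Base amounts from the schedule: stalking $251300; obstruction of justice $25700; domestic battery $101600; vehicle burglary $3000.
Stacking rule: highest base plus 35% of each additional charge. Highest is stalking at $251300. Additional: $25700 × 35% = $8995; $101600 × 35% = $35560; $3000 × 35% = $1050. Combined base = $251300 + $45605 = $296905.
Defendant was on pretrial release at the time (+$8250 flat): $296905 + $8250 = $305155.
Continuous local residence of ten or more years (−35%): $305155 × 0.65 = $198350.75.
$198350.75 is within the $625000 maximum.
Rounded to the nearest dollar: $198351.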